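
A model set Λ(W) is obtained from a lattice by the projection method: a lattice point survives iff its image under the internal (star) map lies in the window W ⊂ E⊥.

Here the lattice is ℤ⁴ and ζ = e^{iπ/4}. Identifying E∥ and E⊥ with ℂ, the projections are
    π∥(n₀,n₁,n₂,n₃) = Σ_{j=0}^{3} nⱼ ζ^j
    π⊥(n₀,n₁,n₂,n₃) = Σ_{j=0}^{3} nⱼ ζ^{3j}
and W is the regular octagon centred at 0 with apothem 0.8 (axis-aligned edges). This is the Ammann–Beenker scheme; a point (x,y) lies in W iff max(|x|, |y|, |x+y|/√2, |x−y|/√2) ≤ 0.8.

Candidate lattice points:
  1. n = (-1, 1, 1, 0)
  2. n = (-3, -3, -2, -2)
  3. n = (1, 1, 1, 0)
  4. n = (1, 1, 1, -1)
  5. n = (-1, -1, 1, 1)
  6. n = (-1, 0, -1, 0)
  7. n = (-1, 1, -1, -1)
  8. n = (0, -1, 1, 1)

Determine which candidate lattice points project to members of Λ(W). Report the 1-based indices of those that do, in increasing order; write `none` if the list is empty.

Internal map: ζ^{3j} for j=0..3 gives (1,0), (−√2/2,√2/2), (0,−1), (√2/2,√2/2).
#1 (-1, 1, 1, 0): internal (-1.7071, -0.2929); octagon support 1.7071 vs apothem 0.8 → ∉ W
#2 (-3, -3, -2, -2): internal (-2.2929, -1.5355); octagon support 2.7071 vs apothem 0.8 → ∉ W
#3 (1, 1, 1, 0): internal (0.2929, -0.2929); octagon support 0.4142 vs apothem 0.8 → ∈ W
#4 (1, 1, 1, -1): internal (-0.4142, -1.0000); octagon support 1.0000 vs apothem 0.8 → ∉ W
#5 (-1, -1, 1, 1): internal (0.4142, -1.0000); octagon support 1.0000 vs apothem 0.8 → ∉ W
#6 (-1, 0, -1, 0): internal (-1.0000, 1.0000); octagon support 1.4142 vs apothem 0.8 → ∉ W
#7 (-1, 1, -1, -1): internal (-2.4142, 1.0000); octagon support 2.4142 vs apothem 0.8 → ∉ W
#8 (0, -1, 1, 1): internal (1.4142, -1.0000); octagon support 1.7071 vs apothem 0.8 → ∉ W

3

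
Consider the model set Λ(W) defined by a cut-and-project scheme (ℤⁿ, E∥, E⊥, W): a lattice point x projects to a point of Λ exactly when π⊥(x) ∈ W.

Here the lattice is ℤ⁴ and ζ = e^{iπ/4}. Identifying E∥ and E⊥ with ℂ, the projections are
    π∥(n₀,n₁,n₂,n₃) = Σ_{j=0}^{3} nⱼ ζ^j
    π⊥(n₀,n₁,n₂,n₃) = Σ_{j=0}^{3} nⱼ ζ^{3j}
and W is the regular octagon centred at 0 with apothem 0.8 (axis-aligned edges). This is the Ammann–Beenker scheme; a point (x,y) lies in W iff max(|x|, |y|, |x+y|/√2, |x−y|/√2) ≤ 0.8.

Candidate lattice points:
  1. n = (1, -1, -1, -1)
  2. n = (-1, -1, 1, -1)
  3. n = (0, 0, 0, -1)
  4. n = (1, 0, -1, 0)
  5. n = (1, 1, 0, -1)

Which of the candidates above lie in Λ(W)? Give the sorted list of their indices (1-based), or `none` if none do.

5

Internal map: ζ^{3j} for j=0..3 gives (1,0), (−√2/2,√2/2), (0,−1), (√2/2,√2/2).
#1 (1, -1, -1, -1): internal (1.00000, -0.41421); octagon support 1.00000 vs apothem 0.8 → ∉ W
#2 (-1, -1, 1, -1): internal (-1.00000, -2.41421); octagon support 2.41421 vs apothem 0.8 → ∉ W
#3 (0, 0, 0, -1): internal (-0.70711, -0.70711); octagon support 1.00000 vs apothem 0.8 → ∉ W
#4 (1, 0, -1, 0): internal (1.00000, 1.00000); octagon support 1.41421 vs apothem 0.8 → ∉ W
#5 (1, 1, 0, -1): internal (-0.41421, 0.00000); octagon support 0.41421 vs apothem 0.8 → ∈ W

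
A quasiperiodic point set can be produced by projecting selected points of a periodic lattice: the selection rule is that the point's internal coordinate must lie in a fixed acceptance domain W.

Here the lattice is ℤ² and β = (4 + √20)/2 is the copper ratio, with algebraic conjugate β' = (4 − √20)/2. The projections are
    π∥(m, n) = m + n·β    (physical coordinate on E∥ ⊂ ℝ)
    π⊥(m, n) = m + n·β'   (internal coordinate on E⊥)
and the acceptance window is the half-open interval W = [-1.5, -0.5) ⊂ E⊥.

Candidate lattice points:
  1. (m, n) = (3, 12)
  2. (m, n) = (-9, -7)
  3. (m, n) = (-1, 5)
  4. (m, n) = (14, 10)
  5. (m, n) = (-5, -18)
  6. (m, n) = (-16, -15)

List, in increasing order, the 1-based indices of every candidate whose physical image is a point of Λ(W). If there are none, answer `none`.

5

Numerically β ≈ 4.23607 and β' = −1/β ≈ -0.23607.
candidate 1: (m,n)=(3,12) → π∥ = 3+12·β ≈ 53.83282, π⊥ = 3+12·β' ≈ 0.16718 ∉ [-1.5, -0.5) ⇒ out
candidate 2: (m,n)=(-9,-7) → π∥ = -9-7·β ≈ -38.65248, π⊥ = -9-7·β' ≈ -7.34752 ∉ [-1.5, -0.5) ⇒ out
candidate 3: (m,n)=(-1,5) → π∥ = -1+5·β ≈ 20.18034, π⊥ = -1+5·β' ≈ -2.18034 ∉ [-1.5, -0.5) ⇒ out
candidate 4: (m,n)=(14,10) → π∥ = 14+10·β ≈ 56.36068, π⊥ = 14+10·β' ≈ 11.63932 ∉ [-1.5, -0.5) ⇒ out
candidate 5: (m,n)=(-5,-18) → π∥ = -5-18·β ≈ -81.24922, π⊥ = -5-18·β' ≈ -0.75078 ∈ [-1.5, -0.5) ⇒ IN Λ
candidate 6: (m,n)=(-16,-15) → π∥ = -16-15·β ≈ -79.54102, π⊥ = -16-15·β' ≈ -12.45898 ∉ [-1.5, -0.5) ⇒ out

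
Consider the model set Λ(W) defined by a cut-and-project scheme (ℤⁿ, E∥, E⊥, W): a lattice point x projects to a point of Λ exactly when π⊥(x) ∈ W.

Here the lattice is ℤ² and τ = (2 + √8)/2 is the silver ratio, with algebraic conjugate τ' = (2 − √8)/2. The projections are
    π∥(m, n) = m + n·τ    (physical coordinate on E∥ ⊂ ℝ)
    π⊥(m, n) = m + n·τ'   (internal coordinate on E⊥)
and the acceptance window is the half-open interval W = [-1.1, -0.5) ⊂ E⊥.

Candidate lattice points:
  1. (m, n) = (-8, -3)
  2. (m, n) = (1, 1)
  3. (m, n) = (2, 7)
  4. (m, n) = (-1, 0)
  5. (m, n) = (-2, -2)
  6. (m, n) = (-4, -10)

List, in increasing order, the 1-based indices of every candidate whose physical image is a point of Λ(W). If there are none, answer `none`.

τ' = (2−√8)/2 ≈ -0.4142.
candidate 1: (m,n)=(-8,-3) → π∥ = -8-3·τ ≈ -15.2426, π⊥ = -8-3·τ' ≈ -6.7574 ∉ [-1.1, -0.5) ⇒ out
candidate 2: (m,n)=(1,1) → π∥ = 1+1·τ ≈ 3.4142, π⊥ = 1+1·τ' ≈ 0.5858 ∉ [-1.1, -0.5) ⇒ out
candidate 3: (m,n)=(2,7) → π∥ = 2+7·τ ≈ 18.8995, π⊥ = 2+7·τ' ≈ -0.8995 ∈ [-1.1, -0.5) ⇒ IN Λ
candidate 4: (m,n)=(-1,0) → π∥ = -1+0·τ ≈ -1.0000, π⊥ = -1+0·τ' ≈ -1.0000 ∈ [-1.1, -0.5) ⇒ IN Λ
candidate 5: (m,n)=(-2,-2) → π∥ = -2-2·τ ≈ -6.8284, π⊥ = -2-2·τ' ≈ -1.1716 ∉ [-1.1, -0.5) ⇒ out
candidate 6: (m,n)=(-4,-10) → π∥ = -4-10·τ ≈ -28.1421, π⊥ = -4-10·τ' ≈ 0.1421 ∉ [-1.1, -0.5) ⇒ out

3, 4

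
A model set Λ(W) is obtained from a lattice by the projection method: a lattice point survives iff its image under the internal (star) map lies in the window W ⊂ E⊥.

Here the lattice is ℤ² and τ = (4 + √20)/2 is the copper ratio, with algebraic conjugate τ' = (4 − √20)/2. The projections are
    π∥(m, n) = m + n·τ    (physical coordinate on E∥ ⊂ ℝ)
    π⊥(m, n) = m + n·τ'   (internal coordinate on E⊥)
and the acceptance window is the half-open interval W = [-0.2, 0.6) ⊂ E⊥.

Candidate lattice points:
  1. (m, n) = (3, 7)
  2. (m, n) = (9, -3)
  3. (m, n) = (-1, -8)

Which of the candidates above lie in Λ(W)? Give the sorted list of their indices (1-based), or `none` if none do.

none

τ' = (4−√20)/2 ≈ -0.2361.
[1] lift (3,7): star map gives 1.3475; window check -0.2 ≤ 1.3475 < 0.6 is false → out
[2] lift (9,-3): star map gives 9.7082; window check -0.2 ≤ 9.7082 < 0.6 is false → out
[3] lift (-1,-8): star map gives 0.8885; window check -0.2 ≤ 0.8885 < 0.6 is false → out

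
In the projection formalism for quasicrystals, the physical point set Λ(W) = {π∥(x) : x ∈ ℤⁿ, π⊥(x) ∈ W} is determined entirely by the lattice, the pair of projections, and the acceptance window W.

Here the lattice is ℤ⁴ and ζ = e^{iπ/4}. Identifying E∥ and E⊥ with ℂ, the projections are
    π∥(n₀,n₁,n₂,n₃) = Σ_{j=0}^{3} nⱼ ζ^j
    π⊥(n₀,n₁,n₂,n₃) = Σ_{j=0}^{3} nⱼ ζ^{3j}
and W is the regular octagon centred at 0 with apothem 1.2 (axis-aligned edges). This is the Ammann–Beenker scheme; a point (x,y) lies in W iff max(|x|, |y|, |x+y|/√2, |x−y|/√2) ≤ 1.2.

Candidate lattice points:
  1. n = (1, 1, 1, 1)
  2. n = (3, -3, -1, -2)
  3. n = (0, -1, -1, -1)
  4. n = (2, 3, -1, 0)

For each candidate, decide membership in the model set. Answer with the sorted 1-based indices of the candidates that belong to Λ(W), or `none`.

Internal map: ζ^{3j} for j=0..3 gives (1,0), (−√2/2,√2/2), (0,−1), (√2/2,√2/2).
#1 (1, 1, 1, 1): internal (1.000000, 0.414214); octagon support 1.000000 vs apothem 1.2 → ∈ W
#2 (3, -3, -1, -2): internal (3.707107, -2.535534); octagon support 4.414214 vs apothem 1.2 → ∉ W
#3 (0, -1, -1, -1): internal (0.000000, -0.414214); octagon support 0.414214 vs apothem 1.2 → ∈ W
#4 (2, 3, -1, 0): internal (-0.121320, 3.121320); octagon support 3.121320 vs apothem 1.2 → ∉ W

1, 3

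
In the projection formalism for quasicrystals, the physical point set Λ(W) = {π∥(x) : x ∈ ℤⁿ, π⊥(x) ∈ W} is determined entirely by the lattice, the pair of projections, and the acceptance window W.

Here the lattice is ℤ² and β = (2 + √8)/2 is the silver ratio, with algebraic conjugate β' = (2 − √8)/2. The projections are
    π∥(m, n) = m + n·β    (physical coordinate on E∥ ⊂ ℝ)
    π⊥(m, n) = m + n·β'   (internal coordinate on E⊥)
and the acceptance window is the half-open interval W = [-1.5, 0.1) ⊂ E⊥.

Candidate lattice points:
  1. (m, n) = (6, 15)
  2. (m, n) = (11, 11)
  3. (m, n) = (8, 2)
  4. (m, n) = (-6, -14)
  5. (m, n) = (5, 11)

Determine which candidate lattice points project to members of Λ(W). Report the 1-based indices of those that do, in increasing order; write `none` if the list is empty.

1, 4

β' = (2−√8)/2 ≈ -0.4142.
[1] lift (6,15): star map gives -0.2132; window check -1.5 ≤ -0.2132 < 0.1 is true → IN Λ
[2] lift (11,11): star map gives 6.4437; window check -1.5 ≤ 6.4437 < 0.1 is false → out
[3] lift (8,2): star map gives 7.1716; window check -1.5 ≤ 7.1716 < 0.1 is false → out
[4] lift (-6,-14): star map gives -0.2010; window check -1.5 ≤ -0.2010 < 0.1 is true → IN Λ
[5] lift (5,11): star map gives 0.4437; window check -1.5 ≤ 0.4437 < 0.1 is false → out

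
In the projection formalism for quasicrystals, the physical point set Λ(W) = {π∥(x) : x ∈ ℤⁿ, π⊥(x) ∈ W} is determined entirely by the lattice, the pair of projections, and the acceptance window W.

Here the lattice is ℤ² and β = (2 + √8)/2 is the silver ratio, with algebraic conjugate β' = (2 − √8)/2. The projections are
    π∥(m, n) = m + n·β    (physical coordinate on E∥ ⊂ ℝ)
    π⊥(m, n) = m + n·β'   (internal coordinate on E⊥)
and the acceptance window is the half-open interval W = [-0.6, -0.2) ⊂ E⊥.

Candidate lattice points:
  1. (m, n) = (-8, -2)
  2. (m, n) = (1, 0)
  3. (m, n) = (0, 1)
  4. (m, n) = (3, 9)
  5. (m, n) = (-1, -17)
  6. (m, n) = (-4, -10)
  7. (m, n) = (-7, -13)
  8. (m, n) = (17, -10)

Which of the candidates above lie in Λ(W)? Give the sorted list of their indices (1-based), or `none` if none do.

β' = (2−√8)/2 ≈ -0.4142.
#1 (-8,-2): internal coord -8 + (-2)·β' = -7.1716; -7.1716 ∉ [-0.6, -0.2) → out
#2 (1,0): internal coord 1 + (0)·β' = +1.0000; +1.0000 ∉ [-0.6, -0.2) → out
#3 (0,1): internal coord 0 + (1)·β' = -0.4142; -0.4142 ∈ [-0.6, -0.2) → IN Λ
#4 (3,9): internal coord 3 + (9)·β' = -0.7279; -0.7279 ∉ [-0.6, -0.2) → out
#5 (-1,-17): internal coord -1 + (-17)·β' = +6.0416; +6.0416 ∉ [-0.6, -0.2) → out
#6 (-4,-10): internal coord -4 + (-10)·β' = +0.1421; +0.1421 ∉ [-0.6, -0.2) → out
#7 (-7,-13): internal coord -7 + (-13)·β' = -1.6152; -1.6152 ∉ [-0.6, -0.2) → out
#8 (17,-10): internal coord 17 + (-10)·β' = +21.1421; +21.1421 ∉ [-0.6, -0.2) → out

3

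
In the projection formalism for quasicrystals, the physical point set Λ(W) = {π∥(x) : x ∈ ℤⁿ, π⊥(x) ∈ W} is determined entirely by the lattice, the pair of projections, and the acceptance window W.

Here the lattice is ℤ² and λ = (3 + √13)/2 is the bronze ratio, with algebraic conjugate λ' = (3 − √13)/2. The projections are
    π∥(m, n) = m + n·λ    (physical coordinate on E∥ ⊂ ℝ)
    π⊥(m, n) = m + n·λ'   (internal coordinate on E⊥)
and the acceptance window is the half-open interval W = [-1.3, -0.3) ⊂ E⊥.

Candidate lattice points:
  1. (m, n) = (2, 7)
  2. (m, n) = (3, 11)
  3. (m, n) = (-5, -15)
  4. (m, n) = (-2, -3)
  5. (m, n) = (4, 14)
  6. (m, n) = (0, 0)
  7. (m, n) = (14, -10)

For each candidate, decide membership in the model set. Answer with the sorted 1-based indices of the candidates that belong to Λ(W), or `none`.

2, 3, 4

λ' = (3−√13)/2 ≈ -0.3028.
candidate 1: (m,n)=(2,7) → π∥ = 2+7·λ ≈ 25.1194, π⊥ = 2+7·λ' ≈ -0.1194 ∉ [-1.3, -0.3) ⇒ out
candidate 2: (m,n)=(3,11) → π∥ = 3+11·λ ≈ 39.3305, π⊥ = 3+11·λ' ≈ -0.3305 ∈ [-1.3, -0.3) ⇒ IN Λ
candidate 3: (m,n)=(-5,-15) → π∥ = -5-15·λ ≈ -54.5416, π⊥ = -5-15·λ' ≈ -0.4584 ∈ [-1.3, -0.3) ⇒ IN Λ
candidate 4: (m,n)=(-2,-3) → π∥ = -2-3·λ ≈ -11.9083, π⊥ = -2-3·λ' ≈ -1.0917 ∈ [-1.3, -0.3) ⇒ IN Λ
candidate 5: (m,n)=(4,14) → π∥ = 4+14·λ ≈ 50.2389, π⊥ = 4+14·λ' ≈ -0.2389 ∉ [-1.3, -0.3) ⇒ out
candidate 6: (m,n)=(0,0) → π∥ = 0+0·λ ≈ 0.0000, π⊥ = 0+0·λ' ≈ 0.0000 ∉ [-1.3, -0.3) ⇒ out
candidate 7: (m,n)=(14,-10) → π∥ = 14-10·λ ≈ -19.0278, π⊥ = 14-10·λ' ≈ 17.0278 ∉ [-1.3, -0.3) ⇒ out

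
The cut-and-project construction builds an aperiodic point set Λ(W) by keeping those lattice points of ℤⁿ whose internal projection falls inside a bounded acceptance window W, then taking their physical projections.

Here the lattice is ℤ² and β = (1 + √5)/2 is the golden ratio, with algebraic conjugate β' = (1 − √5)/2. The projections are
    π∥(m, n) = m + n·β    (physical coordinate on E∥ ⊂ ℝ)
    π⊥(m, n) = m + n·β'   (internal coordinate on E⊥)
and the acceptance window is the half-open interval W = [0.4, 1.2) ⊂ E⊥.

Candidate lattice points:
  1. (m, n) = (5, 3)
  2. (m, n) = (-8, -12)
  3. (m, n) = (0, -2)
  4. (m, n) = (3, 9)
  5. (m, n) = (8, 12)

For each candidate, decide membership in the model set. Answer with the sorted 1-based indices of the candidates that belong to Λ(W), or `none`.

Numerically β ≈ 1.618034 and β' = −1/β ≈ -0.618034.
#1 (5,3): internal coord 5 + (3)·β' = +3.145898; +3.145898 ∉ [0.4, 1.2) → out
#2 (-8,-12): internal coord -8 + (-12)·β' = -0.583592; -0.583592 ∉ [0.4, 1.2) → out
#3 (0,-2): internal coord 0 + (-2)·β' = +1.236068; +1.236068 ∉ [0.4, 1.2) → out
#4 (3,9): internal coord 3 + (9)·β' = -2.562306; -2.562306 ∉ [0.4, 1.2) → out
#5 (8,12): internal coord 8 + (12)·β' = +0.583592; +0.583592 ∈ [0.4, 1.2) → IN Λ

5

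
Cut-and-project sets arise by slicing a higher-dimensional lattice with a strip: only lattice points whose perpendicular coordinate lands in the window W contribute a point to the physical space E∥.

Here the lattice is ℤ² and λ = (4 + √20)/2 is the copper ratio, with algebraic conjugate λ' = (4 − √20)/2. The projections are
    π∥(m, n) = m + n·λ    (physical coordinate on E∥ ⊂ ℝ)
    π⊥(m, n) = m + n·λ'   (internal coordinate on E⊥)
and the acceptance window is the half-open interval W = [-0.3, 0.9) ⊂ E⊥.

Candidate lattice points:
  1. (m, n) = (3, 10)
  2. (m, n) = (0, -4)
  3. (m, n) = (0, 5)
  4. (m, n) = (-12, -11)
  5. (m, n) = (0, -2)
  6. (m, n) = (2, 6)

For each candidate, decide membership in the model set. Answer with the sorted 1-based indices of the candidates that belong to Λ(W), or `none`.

Numerically λ ≈ 4.2361 and λ' = −1/λ ≈ -0.2361.
candidate 1: (m,n)=(3,10) → π∥ = 3+10·λ ≈ 45.3607, π⊥ = 3+10·λ' ≈ 0.6393 ∈ [-0.3, 0.9) ⇒ IN Λ
candidate 2: (m,n)=(0,-4) → π∥ = 0-4·λ ≈ -16.9443, π⊥ = 0-4·λ' ≈ 0.9443 ∉ [-0.3, 0.9) ⇒ out
candidate 3: (m,n)=(0,5) → π∥ = 0+5·λ ≈ 21.1803, π⊥ = 0+5·λ' ≈ -1.1803 ∉ [-0.3, 0.9) ⇒ out
candidate 4: (m,n)=(-12,-11) → π∥ = -12-11·λ ≈ -58.5967, π⊥ = -12-11·λ' ≈ -9.4033 ∉ [-0.3, 0.9) ⇒ out
candidate 5: (m,n)=(0,-2) → π∥ = 0-2·λ ≈ -8.4721, π⊥ = 0-2·λ' ≈ 0.4721 ∈ [-0.3, 0.9) ⇒ IN Λ
candidate 6: (m,n)=(2,6) → π∥ = 2+6·λ ≈ 27.4164, π⊥ = 2+6·λ' ≈ 0.5836 ∈ [-0.3, 0.9) ⇒ IN Λ

1, 5, 6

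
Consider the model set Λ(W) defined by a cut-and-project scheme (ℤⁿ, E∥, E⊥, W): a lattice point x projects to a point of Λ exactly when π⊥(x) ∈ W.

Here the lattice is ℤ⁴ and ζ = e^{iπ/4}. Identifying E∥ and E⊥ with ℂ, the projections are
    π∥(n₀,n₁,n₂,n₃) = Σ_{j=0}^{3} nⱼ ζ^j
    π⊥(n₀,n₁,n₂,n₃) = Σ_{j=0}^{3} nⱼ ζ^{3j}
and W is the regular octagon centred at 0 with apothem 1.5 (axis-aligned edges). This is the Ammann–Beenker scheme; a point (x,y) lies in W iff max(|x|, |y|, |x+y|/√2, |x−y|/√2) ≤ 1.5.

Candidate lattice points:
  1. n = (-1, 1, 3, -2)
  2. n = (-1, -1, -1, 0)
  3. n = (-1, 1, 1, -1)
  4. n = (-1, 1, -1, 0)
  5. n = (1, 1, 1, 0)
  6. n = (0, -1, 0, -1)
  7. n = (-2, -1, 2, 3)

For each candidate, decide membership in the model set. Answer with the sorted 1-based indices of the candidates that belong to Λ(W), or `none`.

π⊥(n) = n₀ + n₁ζ³ + n₂ζ⁶ + n₃ζ⁹ where ζ = e^{iπ/4}.
candidate 1: n = (-1, 1, 3, -2) → π⊥ ≈ (-3.121320, -3.707107); max(|x|,|y|,|x±y|/√2) = 4.828427 > 1.5 ⇒ ∉ W
candidate 2: n = (-1, -1, -1, 0) → π⊥ ≈ (-0.292893, +0.292893); max(|x|,|y|,|x±y|/√2) = 0.414214 ≤ 1.5 ⇒ ∈ W
candidate 3: n = (-1, 1, 1, -1) → π⊥ ≈ (-2.414214, -1.000000); max(|x|,|y|,|x±y|/√2) = 2.414214 > 1.5 ⇒ ∉ W
candidate 4: n = (-1, 1, -1, 0) → π⊥ ≈ (-1.707107, +1.707107); max(|x|,|y|,|x±y|/√2) = 2.414214 > 1.5 ⇒ ∉ W
candidate 5: n = (1, 1, 1, 0) → π⊥ ≈ (+0.292893, -0.292893); max(|x|,|y|,|x±y|/√2) = 0.414214 ≤ 1.5 ⇒ ∈ W
candidate 6: n = (0, -1, 0, -1) → π⊥ ≈ (+0.000000, -1.414214); max(|x|,|y|,|x±y|/√2) = 1.414214 ≤ 1.5 ⇒ ∈ W
candidate 7: n = (-2, -1, 2, 3) → π⊥ ≈ (+0.828427, -0.585786); max(|x|,|y|,|x±y|/√2) = 1.000000 ≤ 1.5 ⇒ ∈ W

2, 5, 6, 7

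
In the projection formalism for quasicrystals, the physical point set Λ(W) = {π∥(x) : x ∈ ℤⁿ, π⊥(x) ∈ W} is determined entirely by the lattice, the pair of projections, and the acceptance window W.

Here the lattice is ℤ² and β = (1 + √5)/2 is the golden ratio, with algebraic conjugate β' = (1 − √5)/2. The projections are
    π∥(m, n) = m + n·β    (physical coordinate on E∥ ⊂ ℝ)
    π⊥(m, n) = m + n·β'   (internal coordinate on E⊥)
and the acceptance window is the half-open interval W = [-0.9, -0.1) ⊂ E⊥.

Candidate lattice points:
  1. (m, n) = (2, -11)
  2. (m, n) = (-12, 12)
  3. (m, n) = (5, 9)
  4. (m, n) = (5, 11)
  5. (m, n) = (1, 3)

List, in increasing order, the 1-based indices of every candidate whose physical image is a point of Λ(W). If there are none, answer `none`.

Compute β' = (1−√5)/2 = -0.6180, so π⊥(m,n) = m -0.6180·n.
#1 (2,-11): internal coord 2 + (-11)·β' = +8.7984; +8.7984 ∉ [-0.9, -0.1) → out
#2 (-12,12): internal coord -12 + (12)·β' = -19.4164; -19.4164 ∉ [-0.9, -0.1) → out
#3 (5,9): internal coord 5 + (9)·β' = -0.5623; -0.5623 ∈ [-0.9, -0.1) → IN Λ
#4 (5,11): internal coord 5 + (11)·β' = -1.7984; -1.7984 ∉ [-0.9, -0.1) → out
#5 (1,3): internal coord 1 + (3)·β' = -0.8541; -0.8541 ∈ [-0.9, -0.1) → IN Λ

3, 5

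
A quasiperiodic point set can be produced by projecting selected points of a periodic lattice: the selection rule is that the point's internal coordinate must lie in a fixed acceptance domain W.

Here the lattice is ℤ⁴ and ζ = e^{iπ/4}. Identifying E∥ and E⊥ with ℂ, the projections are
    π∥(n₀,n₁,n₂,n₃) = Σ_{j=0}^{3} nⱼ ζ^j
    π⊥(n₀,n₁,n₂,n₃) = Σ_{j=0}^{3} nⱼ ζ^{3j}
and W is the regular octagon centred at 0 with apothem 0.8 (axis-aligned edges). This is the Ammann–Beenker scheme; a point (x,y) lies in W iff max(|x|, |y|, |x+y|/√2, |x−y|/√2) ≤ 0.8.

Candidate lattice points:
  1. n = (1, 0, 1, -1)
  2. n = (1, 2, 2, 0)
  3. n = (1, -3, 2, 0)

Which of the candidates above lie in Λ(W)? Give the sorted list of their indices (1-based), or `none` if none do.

2

π⊥(n) = n₀ + n₁ζ³ + n₂ζ⁶ + n₃ζ⁹ where ζ = e^{iπ/4}.
#1 (1, 0, 1, -1): internal (0.292893, -1.707107); octagon support 1.707107 vs apothem 0.8 → ∉ W
#2 (1, 2, 2, 0): internal (-0.414214, -0.585786); octagon support 0.707107 vs apothem 0.8 → ∈ W
#3 (1, -3, 2, 0): internal (3.121320, -4.121320); octagon support 5.121320 vs apothem 0.8 → ∉ W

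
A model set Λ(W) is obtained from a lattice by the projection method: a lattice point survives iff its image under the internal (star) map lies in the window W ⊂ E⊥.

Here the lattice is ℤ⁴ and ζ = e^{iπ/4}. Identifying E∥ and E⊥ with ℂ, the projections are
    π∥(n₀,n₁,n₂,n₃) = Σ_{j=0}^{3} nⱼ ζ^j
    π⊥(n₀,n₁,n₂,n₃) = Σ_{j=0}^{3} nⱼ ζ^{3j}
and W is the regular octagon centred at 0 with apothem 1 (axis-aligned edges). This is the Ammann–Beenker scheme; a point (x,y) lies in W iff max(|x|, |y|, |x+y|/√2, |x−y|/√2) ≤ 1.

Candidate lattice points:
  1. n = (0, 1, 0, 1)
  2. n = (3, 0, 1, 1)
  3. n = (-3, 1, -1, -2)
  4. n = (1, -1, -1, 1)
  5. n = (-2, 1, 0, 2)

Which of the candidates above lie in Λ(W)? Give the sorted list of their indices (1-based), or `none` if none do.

none

Internal map: ζ^{3j} for j=0..3 gives (1,0), (−√2/2,√2/2), (0,−1), (√2/2,√2/2).
#1 (0, 1, 0, 1): internal (0.00000, 1.41421); octagon support 1.41421 vs apothem 1 → ∉ W
#2 (3, 0, 1, 1): internal (3.70711, -0.29289); octagon support 3.70711 vs apothem 1 → ∉ W
#3 (-3, 1, -1, -2): internal (-5.12132, 0.29289); octagon support 5.12132 vs apothem 1 → ∉ W
#4 (1, -1, -1, 1): internal (2.41421, 1.00000); octagon support 2.41421 vs apothem 1 → ∉ W
#5 (-2, 1, 0, 2): internal (-1.29289, 2.12132); octagon support 2.41421 vs apothem 1 → ∉ W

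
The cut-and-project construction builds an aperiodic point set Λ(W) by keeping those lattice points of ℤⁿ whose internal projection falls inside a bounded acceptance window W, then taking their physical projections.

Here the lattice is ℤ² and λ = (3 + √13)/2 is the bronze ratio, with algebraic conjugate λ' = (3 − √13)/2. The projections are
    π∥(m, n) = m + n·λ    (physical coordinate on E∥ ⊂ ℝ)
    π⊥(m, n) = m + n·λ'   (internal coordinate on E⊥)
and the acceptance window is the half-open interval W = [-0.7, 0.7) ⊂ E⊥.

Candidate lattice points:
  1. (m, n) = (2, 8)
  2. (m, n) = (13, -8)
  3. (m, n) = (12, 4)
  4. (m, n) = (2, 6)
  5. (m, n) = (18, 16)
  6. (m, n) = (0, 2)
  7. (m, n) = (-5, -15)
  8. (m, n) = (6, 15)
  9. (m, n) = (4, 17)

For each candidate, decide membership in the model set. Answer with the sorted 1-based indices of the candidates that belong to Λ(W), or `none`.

λ' = (3−√13)/2 ≈ -0.30278.
candidate 1: (m,n)=(2,8) → π∥ = 2+8·λ ≈ 28.42221, π⊥ = 2+8·λ' ≈ -0.42221 ∈ [-0.7, 0.7) ⇒ IN Λ
candidate 2: (m,n)=(13,-8) → π∥ = 13-8·λ ≈ -13.42221, π⊥ = 13-8·λ' ≈ 15.42221 ∉ [-0.7, 0.7) ⇒ out
candidate 3: (m,n)=(12,4) → π∥ = 12+4·λ ≈ 25.21110, π⊥ = 12+4·λ' ≈ 10.78890 ∉ [-0.7, 0.7) ⇒ out
candidate 4: (m,n)=(2,6) → π∥ = 2+6·λ ≈ 21.81665, π⊥ = 2+6·λ' ≈ 0.18335 ∈ [-0.7, 0.7) ⇒ IN Λ
candidate 5: (m,n)=(18,16) → π∥ = 18+16·λ ≈ 70.84441, π⊥ = 18+16·λ' ≈ 13.15559 ∉ [-0.7, 0.7) ⇒ out
candidate 6: (m,n)=(0,2) → π∥ = 0+2·λ ≈ 6.60555, π⊥ = 0+2·λ' ≈ -0.60555 ∈ [-0.7, 0.7) ⇒ IN Λ
candidate 7: (m,n)=(-5,-15) → π∥ = -5-15·λ ≈ -54.54163, π⊥ = -5-15·λ' ≈ -0.45837 ∈ [-0.7, 0.7) ⇒ IN Λ
candidate 8: (m,n)=(6,15) → π∥ = 6+15·λ ≈ 55.54163, π⊥ = 6+15·λ' ≈ 1.45837 ∉ [-0.7, 0.7) ⇒ out
candidate 9: (m,n)=(4,17) → π∥ = 4+17·λ ≈ 60.14719, π⊥ = 4+17·λ' ≈ -1.14719 ∉ [-0.7, 0.7) ⇒ out

1, 4, 6, 7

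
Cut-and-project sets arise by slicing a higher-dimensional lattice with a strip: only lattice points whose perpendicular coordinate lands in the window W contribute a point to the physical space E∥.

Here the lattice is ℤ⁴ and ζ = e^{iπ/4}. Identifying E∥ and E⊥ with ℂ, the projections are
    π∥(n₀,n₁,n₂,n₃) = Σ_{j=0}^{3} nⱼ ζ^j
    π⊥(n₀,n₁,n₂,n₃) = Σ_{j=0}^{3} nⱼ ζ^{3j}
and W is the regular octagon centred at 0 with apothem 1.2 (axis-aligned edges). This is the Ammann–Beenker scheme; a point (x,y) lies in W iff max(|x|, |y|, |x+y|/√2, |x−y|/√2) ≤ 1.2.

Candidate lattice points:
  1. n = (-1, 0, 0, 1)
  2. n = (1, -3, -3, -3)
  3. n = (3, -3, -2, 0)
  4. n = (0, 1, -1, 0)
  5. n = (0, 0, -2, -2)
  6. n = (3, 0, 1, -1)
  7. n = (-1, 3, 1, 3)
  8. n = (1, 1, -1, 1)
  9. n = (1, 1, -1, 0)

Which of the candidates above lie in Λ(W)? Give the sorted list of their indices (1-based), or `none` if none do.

With ζ = e^{iπ/4} the internal vectors are ζ^0,ζ^3,ζ^6,ζ^9.
#1 (-1, 0, 0, 1): internal (-0.29289, 0.70711); octagon support 0.70711 vs apothem 1.2 → ∈ W
#2 (1, -3, -3, -3): internal (1.00000, -1.24264); octagon support 1.58579 vs apothem 1.2 → ∉ W
#3 (3, -3, -2, 0): internal (5.12132, -0.12132); octagon support 5.12132 vs apothem 1.2 → ∉ W
#4 (0, 1, -1, 0): internal (-0.70711, 1.70711); octagon support 1.70711 vs apothem 1.2 → ∉ W
#5 (0, 0, -2, -2): internal (-1.41421, 0.58579); octagon support 1.41421 vs apothem 1.2 → ∉ W
#6 (3, 0, 1, -1): internal (2.29289, -1.70711); octagon support 2.82843 vs apothem 1.2 → ∉ W
#7 (-1, 3, 1, 3): internal (-1.00000, 3.24264); octagon support 3.24264 vs apothem 1.2 → ∉ W
#8 (1, 1, -1, 1): internal (1.00000, 2.41421); octagon support 2.41421 vs apothem 1.2 → ∉ W
#9 (1, 1, -1, 0): internal (0.29289, 1.70711); octagon support 1.70711 vs apothem 1.2 → ∉ W

1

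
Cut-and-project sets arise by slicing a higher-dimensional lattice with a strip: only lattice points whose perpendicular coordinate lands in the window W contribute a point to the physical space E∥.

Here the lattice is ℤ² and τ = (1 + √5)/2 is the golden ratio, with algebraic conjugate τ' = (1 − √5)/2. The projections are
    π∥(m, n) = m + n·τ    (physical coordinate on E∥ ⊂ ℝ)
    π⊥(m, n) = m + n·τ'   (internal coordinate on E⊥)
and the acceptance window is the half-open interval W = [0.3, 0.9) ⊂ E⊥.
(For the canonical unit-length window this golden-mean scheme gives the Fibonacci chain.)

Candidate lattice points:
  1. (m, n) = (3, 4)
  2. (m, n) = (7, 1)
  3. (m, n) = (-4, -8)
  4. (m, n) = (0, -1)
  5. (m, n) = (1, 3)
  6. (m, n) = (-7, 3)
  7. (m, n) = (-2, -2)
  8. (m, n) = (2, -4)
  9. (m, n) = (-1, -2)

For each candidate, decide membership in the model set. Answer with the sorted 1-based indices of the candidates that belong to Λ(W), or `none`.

1, 4

Numerically τ ≈ 1.6180 and τ' = −1/τ ≈ -0.6180.
candidate 1: (m,n)=(3,4) → π∥ = 3+4·τ ≈ 9.4721, π⊥ = 3+4·τ' ≈ 0.5279 ∈ [0.3, 0.9) ⇒ IN Λ
candidate 2: (m,n)=(7,1) → π∥ = 7+1·τ ≈ 8.6180, π⊥ = 7+1·τ' ≈ 6.3820 ∉ [0.3, 0.9) ⇒ out
candidate 3: (m,n)=(-4,-8) → π∥ = -4-8·τ ≈ -16.9443, π⊥ = -4-8·τ' ≈ 0.9443 ∉ [0.3, 0.9) ⇒ out
candidate 4: (m,n)=(0,-1) → π∥ = 0-1·τ ≈ -1.6180, π⊥ = 0-1·τ' ≈ 0.6180 ∈ [0.3, 0.9) ⇒ IN Λ
candidate 5: (m,n)=(1,3) → π∥ = 1+3·τ ≈ 5.8541, π⊥ = 1+3·τ' ≈ -0.8541 ∉ [0.3, 0.9) ⇒ out
candidate 6: (m,n)=(-7,3) → π∥ = -7+3·τ ≈ -2.1459, π⊥ = -7+3·τ' ≈ -8.8541 ∉ [0.3, 0.9) ⇒ out
candidate 7: (m,n)=(-2,-2) → π∥ = -2-2·τ ≈ -5.2361, π⊥ = -2-2·τ' ≈ -0.7639 ∉ [0.3, 0.9) ⇒ out
candidate 8: (m,n)=(2,-4) → π∥ = 2-4·τ ≈ -4.4721, π⊥ = 2-4·τ' ≈ 4.4721 ∉ [0.3, 0.9) ⇒ out
candidate 9: (m,n)=(-1,-2) → π∥ = -1-2·τ ≈ -4.2361, π⊥ = -1-2·τ' ≈ 0.2361 ∉ [0.3, 0.9) ⇒ out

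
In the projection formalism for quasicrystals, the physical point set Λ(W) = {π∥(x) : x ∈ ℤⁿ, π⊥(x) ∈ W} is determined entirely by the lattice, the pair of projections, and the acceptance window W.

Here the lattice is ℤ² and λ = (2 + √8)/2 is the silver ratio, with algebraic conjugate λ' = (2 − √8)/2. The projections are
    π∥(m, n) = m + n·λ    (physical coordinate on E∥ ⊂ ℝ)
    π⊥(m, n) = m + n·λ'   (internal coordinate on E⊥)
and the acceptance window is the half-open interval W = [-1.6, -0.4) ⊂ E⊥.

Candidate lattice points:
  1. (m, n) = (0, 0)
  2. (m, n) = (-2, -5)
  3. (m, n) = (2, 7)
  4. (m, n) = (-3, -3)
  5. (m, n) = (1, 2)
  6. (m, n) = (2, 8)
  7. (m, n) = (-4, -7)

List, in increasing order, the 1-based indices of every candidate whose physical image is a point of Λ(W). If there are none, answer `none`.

3, 6, 7

Numerically λ ≈ 2.4142 and λ' = −1/λ ≈ -0.4142.
[1] lift (0,0): star map gives 0.0000; window check -1.6 ≤ 0.0000 < -0.4 is false → out
[2] lift (-2,-5): star map gives 0.0711; window check -1.6 ≤ 0.0711 < -0.4 is false → out
[3] lift (2,7): star map gives -0.8995; window check -1.6 ≤ -0.8995 < -0.4 is true → IN Λ
[4] lift (-3,-3): star map gives -1.7574; window check -1.6 ≤ -1.7574 < -0.4 is false → out
[5] lift (1,2): star map gives 0.1716; window check -1.6 ≤ 0.1716 < -0.4 is false → out
[6] lift (2,8): star map gives -1.3137; window check -1.6 ≤ -1.3137 < -0.4 is true → IN Λ
[7] lift (-4,-7): star map gives -1.1005; window check -1.6 ≤ -1.1005 < -0.4 is true → IN Λ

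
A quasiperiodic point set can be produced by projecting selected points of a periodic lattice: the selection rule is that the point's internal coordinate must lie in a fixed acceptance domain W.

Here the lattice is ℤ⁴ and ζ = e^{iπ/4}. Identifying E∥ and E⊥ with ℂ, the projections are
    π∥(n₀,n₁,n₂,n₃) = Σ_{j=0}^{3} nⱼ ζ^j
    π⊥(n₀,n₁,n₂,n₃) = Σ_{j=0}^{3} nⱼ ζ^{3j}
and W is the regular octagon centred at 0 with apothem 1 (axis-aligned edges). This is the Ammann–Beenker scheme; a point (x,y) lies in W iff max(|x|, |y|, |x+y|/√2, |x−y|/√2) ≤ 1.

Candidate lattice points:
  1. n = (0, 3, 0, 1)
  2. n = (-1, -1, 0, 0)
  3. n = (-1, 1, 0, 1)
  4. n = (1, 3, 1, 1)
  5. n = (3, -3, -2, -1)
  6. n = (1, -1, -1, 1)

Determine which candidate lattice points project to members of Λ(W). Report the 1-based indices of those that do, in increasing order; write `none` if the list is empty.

π⊥(n) = n₀ + n₁ζ³ + n₂ζ⁶ + n₃ζ⁹ where ζ = e^{iπ/4}.
#1 (0, 3, 0, 1): internal (-1.41421, 2.82843); octagon support 3.00000 vs apothem 1 → ∉ W
#2 (-1, -1, 0, 0): internal (-0.29289, -0.70711); octagon support 0.70711 vs apothem 1 → ∈ W
#3 (-1, 1, 0, 1): internal (-1.00000, 1.41421); octagon support 1.70711 vs apothem 1 → ∉ W
#4 (1, 3, 1, 1): internal (-0.41421, 1.82843); octagon support 1.82843 vs apothem 1 → ∉ W
#5 (3, -3, -2, -1): internal (4.41421, -0.82843); octagon support 4.41421 vs apothem 1 → ∉ W
#6 (1, -1, -1, 1): internal (2.41421, 1.00000); octagon support 2.41421 vs apothem 1 → ∉ W

2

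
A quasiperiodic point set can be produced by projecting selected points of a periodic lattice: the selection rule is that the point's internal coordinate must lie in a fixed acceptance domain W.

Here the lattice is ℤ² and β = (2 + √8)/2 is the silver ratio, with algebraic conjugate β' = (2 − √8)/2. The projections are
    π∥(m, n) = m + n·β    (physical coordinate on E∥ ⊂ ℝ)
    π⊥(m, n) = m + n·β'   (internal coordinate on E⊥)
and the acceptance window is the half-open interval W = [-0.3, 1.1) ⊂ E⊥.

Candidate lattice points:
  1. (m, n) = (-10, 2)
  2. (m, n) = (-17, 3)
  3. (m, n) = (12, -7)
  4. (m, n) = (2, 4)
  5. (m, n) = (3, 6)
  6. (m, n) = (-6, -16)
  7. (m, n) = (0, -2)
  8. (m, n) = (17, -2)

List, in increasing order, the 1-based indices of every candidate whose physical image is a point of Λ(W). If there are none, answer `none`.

4, 5, 6, 7

β' = (2−√8)/2 ≈ -0.414214.
candidate 1: (m,n)=(-10,2) → π∥ = -10+2·β ≈ -5.171573, π⊥ = -10+2·β' ≈ -10.828427 ∉ [-0.3, 1.1) ⇒ out
candidate 2: (m,n)=(-17,3) → π∥ = -17+3·β ≈ -9.757359, π⊥ = -17+3·β' ≈ -18.242641 ∉ [-0.3, 1.1) ⇒ out
candidate 3: (m,n)=(12,-7) → π∥ = 12-7·β ≈ -4.899495, π⊥ = 12-7·β' ≈ 14.899495 ∉ [-0.3, 1.1) ⇒ out
candidate 4: (m,n)=(2,4) → π∥ = 2+4·β ≈ 11.656854, π⊥ = 2+4·β' ≈ 0.343146 ∈ [-0.3, 1.1) ⇒ IN Λ
candidate 5: (m,n)=(3,6) → π∥ = 3+6·β ≈ 17.485281, π⊥ = 3+6·β' ≈ 0.514719 ∈ [-0.3, 1.1) ⇒ IN Λ
candidate 6: (m,n)=(-6,-16) → π∥ = -6-16·β ≈ -44.627417, π⊥ = -6-16·β' ≈ 0.627417 ∈ [-0.3, 1.1) ⇒ IN Λ
candidate 7: (m,n)=(0,-2) → π∥ = 0-2·β ≈ -4.828427, π⊥ = 0-2·β' ≈ 0.828427 ∈ [-0.3, 1.1) ⇒ IN Λ
candidate 8: (m,n)=(17,-2) → π∥ = 17-2·β ≈ 12.171573, π⊥ = 17-2·β' ≈ 17.828427 ∉ [-0.3, 1.1) ⇒ out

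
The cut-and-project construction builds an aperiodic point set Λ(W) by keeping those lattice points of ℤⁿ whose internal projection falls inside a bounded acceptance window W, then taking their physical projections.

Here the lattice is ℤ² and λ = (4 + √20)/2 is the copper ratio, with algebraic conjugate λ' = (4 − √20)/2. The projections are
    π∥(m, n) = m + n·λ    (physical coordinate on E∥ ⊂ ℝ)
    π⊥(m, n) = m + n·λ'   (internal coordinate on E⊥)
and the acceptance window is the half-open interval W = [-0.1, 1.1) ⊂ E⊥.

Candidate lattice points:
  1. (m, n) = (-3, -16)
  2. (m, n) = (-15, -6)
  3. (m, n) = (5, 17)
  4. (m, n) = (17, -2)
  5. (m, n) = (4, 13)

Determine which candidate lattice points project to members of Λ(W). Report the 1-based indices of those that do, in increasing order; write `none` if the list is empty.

1, 3, 5

Compute λ' = (4−√20)/2 = -0.2361, so π⊥(m,n) = m -0.2361·n.
candidate 1: (m,n)=(-3,-16) → π∥ = -3-16·λ ≈ -70.7771, π⊥ = -3-16·λ' ≈ 0.7771 ∈ [-0.1, 1.1) ⇒ IN Λ
candidate 2: (m,n)=(-15,-6) → π∥ = -15-6·λ ≈ -40.4164, π⊥ = -15-6·λ' ≈ -13.5836 ∉ [-0.1, 1.1) ⇒ out
candidate 3: (m,n)=(5,17) → π∥ = 5+17·λ ≈ 77.0132, π⊥ = 5+17·λ' ≈ 0.9868 ∈ [-0.1, 1.1) ⇒ IN Λ
candidate 4: (m,n)=(17,-2) → π∥ = 17-2·λ ≈ 8.5279, π⊥ = 17-2·λ' ≈ 17.4721 ∉ [-0.1, 1.1) ⇒ out
candidate 5: (m,n)=(4,13) → π∥ = 4+13·λ ≈ 59.0689, π⊥ = 4+13·λ' ≈ 0.9311 ∈ [-0.1, 1.1) ⇒ IN Λ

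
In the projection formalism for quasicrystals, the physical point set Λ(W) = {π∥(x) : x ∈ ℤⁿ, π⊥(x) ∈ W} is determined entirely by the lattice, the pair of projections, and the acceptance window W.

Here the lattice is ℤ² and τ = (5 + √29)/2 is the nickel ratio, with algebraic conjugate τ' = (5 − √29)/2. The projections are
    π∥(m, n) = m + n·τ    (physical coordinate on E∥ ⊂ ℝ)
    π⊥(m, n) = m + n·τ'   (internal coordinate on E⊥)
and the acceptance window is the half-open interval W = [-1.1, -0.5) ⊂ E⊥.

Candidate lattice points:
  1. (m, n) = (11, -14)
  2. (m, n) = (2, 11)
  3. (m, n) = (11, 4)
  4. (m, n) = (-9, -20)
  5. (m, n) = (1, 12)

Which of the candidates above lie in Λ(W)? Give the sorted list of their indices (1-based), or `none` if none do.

τ' = (5−√29)/2 ≈ -0.19258.
[1] lift (11,-14): star map gives 13.69615; window check -1.1 ≤ 13.69615 < -0.5 is false → out
[2] lift (2,11): star map gives -0.11841; window check -1.1 ≤ -0.11841 < -0.5 is false → out
[3] lift (11,4): star map gives 10.22967; window check -1.1 ≤ 10.22967 < -0.5 is false → out
[4] lift (-9,-20): star map gives -5.14835; window check -1.1 ≤ -5.14835 < -0.5 is false → out
[5] lift (1,12): star map gives -1.31099; window check -1.1 ≤ -1.31099 < -0.5 is false → out

none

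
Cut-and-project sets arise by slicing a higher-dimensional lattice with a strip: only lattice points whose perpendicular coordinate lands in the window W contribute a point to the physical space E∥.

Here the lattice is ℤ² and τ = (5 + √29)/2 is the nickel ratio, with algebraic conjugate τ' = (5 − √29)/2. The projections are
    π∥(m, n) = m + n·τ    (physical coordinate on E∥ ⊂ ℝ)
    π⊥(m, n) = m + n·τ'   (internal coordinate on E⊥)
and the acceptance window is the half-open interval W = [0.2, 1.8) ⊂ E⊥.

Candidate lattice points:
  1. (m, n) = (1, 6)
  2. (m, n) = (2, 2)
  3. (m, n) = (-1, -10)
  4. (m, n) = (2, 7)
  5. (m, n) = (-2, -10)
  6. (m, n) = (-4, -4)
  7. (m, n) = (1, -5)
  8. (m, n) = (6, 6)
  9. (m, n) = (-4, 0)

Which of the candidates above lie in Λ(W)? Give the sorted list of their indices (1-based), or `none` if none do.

Compute τ' = (5−√29)/2 = -0.1926, so π⊥(m,n) = m -0.1926·n.
candidate 1: (m,n)=(1,6) → π∥ = 1+6·τ ≈ 32.1555, π⊥ = 1+6·τ' ≈ -0.1555 ∉ [0.2, 1.8) ⇒ out
candidate 2: (m,n)=(2,2) → π∥ = 2+2·τ ≈ 12.3852, π⊥ = 2+2·τ' ≈ 1.6148 ∈ [0.2, 1.8) ⇒ IN Λ
candidate 3: (m,n)=(-1,-10) → π∥ = -1-10·τ ≈ -52.9258, π⊥ = -1-10·τ' ≈ 0.9258 ∈ [0.2, 1.8) ⇒ IN Λ
candidate 4: (m,n)=(2,7) → π∥ = 2+7·τ ≈ 38.3481, π⊥ = 2+7·τ' ≈ 0.6519 ∈ [0.2, 1.8) ⇒ IN Λ
candidate 5: (m,n)=(-2,-10) → π∥ = -2-10·τ ≈ -53.9258, π⊥ = -2-10·τ' ≈ -0.0742 ∉ [0.2, 1.8) ⇒ out
candidate 6: (m,n)=(-4,-4) → π∥ = -4-4·τ ≈ -24.7703, π⊥ = -4-4·τ' ≈ -3.2297 ∉ [0.2, 1.8) ⇒ out
candidate 7: (m,n)=(1,-5) → π∥ = 1-5·τ ≈ -24.9629, π⊥ = 1-5·τ' ≈ 1.9629 ∉ [0.2, 1.8) ⇒ out
candidate 8: (m,n)=(6,6) → π∥ = 6+6·τ ≈ 37.1555, π⊥ = 6+6·τ' ≈ 4.8445 ∉ [0.2, 1.8) ⇒ out
candidate 9: (m,n)=(-4,0) → π∥ = -4+0·τ ≈ -4.0000, π⊥ = -4+0·τ' ≈ -4.0000 ∉ [0.2, 1.8) ⇒ out

2, 3, 4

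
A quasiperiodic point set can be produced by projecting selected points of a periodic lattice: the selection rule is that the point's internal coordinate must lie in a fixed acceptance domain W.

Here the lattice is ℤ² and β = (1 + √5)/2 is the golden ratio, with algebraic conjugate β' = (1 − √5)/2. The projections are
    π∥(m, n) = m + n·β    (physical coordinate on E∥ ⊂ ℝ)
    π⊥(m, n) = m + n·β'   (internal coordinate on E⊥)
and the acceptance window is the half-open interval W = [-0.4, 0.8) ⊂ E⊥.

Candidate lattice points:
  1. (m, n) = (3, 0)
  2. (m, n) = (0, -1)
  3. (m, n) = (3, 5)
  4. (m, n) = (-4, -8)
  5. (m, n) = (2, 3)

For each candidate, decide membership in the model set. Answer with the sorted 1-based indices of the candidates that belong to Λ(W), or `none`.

2, 3, 5

Compute β' = (1−√5)/2 = -0.61803, so π⊥(m,n) = m -0.61803·n.
candidate 1: (m,n)=(3,0) → π∥ = 3+0·β ≈ 3.00000, π⊥ = 3+0·β' ≈ 3.00000 ∉ [-0.4, 0.8) ⇒ out
candidate 2: (m,n)=(0,-1) → π∥ = 0-1·β ≈ -1.61803, π⊥ = 0-1·β' ≈ 0.61803 ∈ [-0.4, 0.8) ⇒ IN Λ
candidate 3: (m,n)=(3,5) → π∥ = 3+5·β ≈ 11.09017, π⊥ = 3+5·β' ≈ -0.09017 ∈ [-0.4, 0.8) ⇒ IN Λ
candidate 4: (m,n)=(-4,-8) → π∥ = -4-8·β ≈ -16.94427, π⊥ = -4-8·β' ≈ 0.94427 ∉ [-0.4, 0.8) ⇒ out
candidate 5: (m,n)=(2,3) → π∥ = 2+3·β ≈ 6.85410, π⊥ = 2+3·β' ≈ 0.14590 ∈ [-0.4, 0.8) ⇒ IN Λ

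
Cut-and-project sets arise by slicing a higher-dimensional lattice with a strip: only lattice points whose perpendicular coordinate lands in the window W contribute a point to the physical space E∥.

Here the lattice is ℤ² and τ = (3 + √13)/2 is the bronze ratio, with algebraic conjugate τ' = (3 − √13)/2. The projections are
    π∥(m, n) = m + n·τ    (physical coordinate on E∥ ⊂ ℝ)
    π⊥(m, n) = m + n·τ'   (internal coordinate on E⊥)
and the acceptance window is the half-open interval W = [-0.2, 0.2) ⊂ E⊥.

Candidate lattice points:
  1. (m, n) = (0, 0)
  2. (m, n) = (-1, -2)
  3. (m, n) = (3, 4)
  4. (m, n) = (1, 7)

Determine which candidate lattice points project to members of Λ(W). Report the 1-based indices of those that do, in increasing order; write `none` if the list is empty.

1

τ' = (3−√13)/2 ≈ -0.3028.
#1 (0,0): internal coord 0 + (0)·τ' = +0.0000; +0.0000 ∈ [-0.2, 0.2) → IN Λ
#2 (-1,-2): internal coord -1 + (-2)·τ' = -0.3944; -0.3944 ∉ [-0.2, 0.2) → out
#3 (3,4): internal coord 3 + (4)·τ' = +1.7889; +1.7889 ∉ [-0.2, 0.2) → out
#4 (1,7): internal coord 1 + (7)·τ' = -1.1194; -1.1194 ∉ [-0.2, 0.2) → out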